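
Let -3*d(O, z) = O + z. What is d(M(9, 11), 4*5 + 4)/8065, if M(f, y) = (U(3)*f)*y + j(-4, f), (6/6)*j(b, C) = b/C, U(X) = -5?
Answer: 4243/217755 ≈ 0.019485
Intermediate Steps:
j(b, C) = b/C
M(f, y) = -4/f - 5*f*y (M(f, y) = (-5*f)*y - 4/f = -5*f*y - 4/f = -4/f - 5*f*y)
d(O, z) = -O/3 - z/3 (d(O, z) = -(O + z)/3 = -O/3 - z/3)
d(M(9, 11), 4*5 + 4)/8065 = (-(-4/9 - 5*9*11)/3 - (4*5 + 4)/3)/8065 = (-(-4*⅑ - 495)/3 - (20 + 4)/3)*(1/8065) = (-(-4/9 - 495)/3 - ⅓*24)*(1/8065) = (-⅓*(-4459/9) - 8)*(1/8065) = (4459/27 - 8)*(1/8065) = (4243/27)*(1/8065) = 4243/217755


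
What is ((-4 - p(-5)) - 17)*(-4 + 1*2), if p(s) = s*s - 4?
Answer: 84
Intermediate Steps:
p(s) = -4 + s² (p(s) = s² - 4 = -4 + s²)
((-4 - p(-5)) - 17)*(-4 + 1*2) = ((-4 - (-4 + (-5)²)) - 17)*(-4 + 1*2) = ((-4 - (-4 + 25)) - 17)*(-4 + 2) = ((-4 - 1*21) - 17)*(-2) = ((-4 - 21) - 17)*(-2) = (-25 - 17)*(-2) = -42*(-2) = 84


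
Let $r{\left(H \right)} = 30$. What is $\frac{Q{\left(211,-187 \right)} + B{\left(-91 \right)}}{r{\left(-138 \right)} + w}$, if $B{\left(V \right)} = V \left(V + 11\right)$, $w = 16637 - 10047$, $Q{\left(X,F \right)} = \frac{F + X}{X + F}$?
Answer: $\frac{7281}{6620} \approx 1.0998$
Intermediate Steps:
$Q{\left(X,F \right)} = 1$ ($Q{\left(X,F \right)} = \frac{F + X}{F + X} = 1$)
$w = 6590$
$B{\left(V \right)} = V \left(11 + V\right)$
$\frac{Q{\left(211,-187 \right)} + B{\left(-91 \right)}}{r{\left(-138 \right)} + w} = \frac{1 - 91 \left(11 - 91\right)}{30 + 6590} = \frac{1 - -7280}{6620} = \left(1 + 7280\right) \frac{1}{6620} = 7281 \cdot \frac{1}{6620} = \frac{7281}{6620}$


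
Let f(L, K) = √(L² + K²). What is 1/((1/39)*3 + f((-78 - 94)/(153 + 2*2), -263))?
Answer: -320437/288140964136 + 26533*√1704976265/288140964136 ≈ 0.0038011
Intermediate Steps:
f(L, K) = √(K² + L²)
1/((1/39)*3 + f((-78 - 94)/(153 + 2*2), -263)) = 1/((1/39)*3 + √((-263)² + ((-78 - 94)/(153 + 2*2))²)) = 1/(((1/39)*1)*3 + √(69169 + (-172/(153 + 4))²)) = 1/((1/39)*3 + √(69169 + (-172/157)²)) = 1/(1/13 + √(69169 + (-172*1/157)²)) = 1/(1/13 + √(69169 + (-172/157)²)) = 1/(1/13 + √(69169 + 29584/24649)) = 1/(1/13 + √(1704976265/24649)) = 1/(1/13 + √1704976265/157)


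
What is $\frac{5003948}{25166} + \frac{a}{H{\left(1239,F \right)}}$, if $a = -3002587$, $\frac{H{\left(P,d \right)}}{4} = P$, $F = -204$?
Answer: $- \frac{3625967011}{8908764} \approx -407.01$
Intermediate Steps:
$H{\left(P,d \right)} = 4 P$
$\frac{5003948}{25166} + \frac{a}{H{\left(1239,F \right)}} = \frac{5003948}{25166} - \frac{3002587}{4 \cdot 1239} = 5003948 \cdot \frac{1}{25166} - \frac{3002587}{4956} = \frac{2501974}{12583} - \frac{428941}{708} = - \frac{3625967011}{8908764}$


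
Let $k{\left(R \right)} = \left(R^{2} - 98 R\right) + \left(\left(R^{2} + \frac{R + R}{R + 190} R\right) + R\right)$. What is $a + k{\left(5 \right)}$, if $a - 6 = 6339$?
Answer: $\frac{230500}{39} \approx 5910.3$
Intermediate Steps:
$k{\left(R \right)} = - 97 R + 2 R^{2} + \frac{2 R^{2}}{190 + R}$ ($k{\left(R \right)} = \left(R^{2} - 98 R\right) + \left(\left(R^{2} + \frac{2 R}{190 + R} R\right) + R\right) = \left(R^{2} - 98 R\right) + \left(\left(R^{2} + \frac{2 R^{2}}{190 + R}\right) + R\right) = \left(R^{2} - 98 R\right) + \left(R + R^{2} + \frac{2 R^{2}}{190 + R}\right) = - 97 R + 2 R^{2} + \frac{2 R^{2}}{190 + R}$)
$a = 6345$ ($a = 6 + 6339 = 6345$)
$a + k{\left(5 \right)} = 6345 + \frac{5 \left(-18430 + 2 \cdot 5^{2} + 285 \cdot 5\right)}{190 + 5} = 6345 + \frac{5 \left(-18430 + 2 \cdot 25 + 1425\right)}{195} = 6345 + 5 \cdot \frac{1}{195} \left(-18430 + 50 + 1425\right) = 6345 + 5 \cdot \frac{1}{195} \left(-16955\right) = 6345 - \frac{16955}{39} = \frac{230500}{39}$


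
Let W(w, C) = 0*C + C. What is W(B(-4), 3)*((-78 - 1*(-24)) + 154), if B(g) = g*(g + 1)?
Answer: 300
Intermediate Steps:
B(g) = g*(1 + g)
W(w, C) = C (W(w, C) = 0 + C = C)
W(B(-4), 3)*((-78 - 1*(-24)) + 154) = 3*((-78 - 1*(-24)) + 154) = 3*((-78 + 24) + 154) = 3*(-54 + 154) = 3*100 = 300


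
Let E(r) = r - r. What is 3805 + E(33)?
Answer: 3805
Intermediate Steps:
E(r) = 0
3805 + E(33) = 3805 + 0 = 3805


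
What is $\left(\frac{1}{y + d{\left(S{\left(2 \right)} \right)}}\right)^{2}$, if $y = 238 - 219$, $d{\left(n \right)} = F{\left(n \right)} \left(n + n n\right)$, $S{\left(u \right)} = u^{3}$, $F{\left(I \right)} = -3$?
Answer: $\frac{1}{38809} \approx 2.5767 \cdot 10^{-5}$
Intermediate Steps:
$d{\left(n \right)} = - 3 n - 3 n^{2}$ ($d{\left(n \right)} = - 3 \left(n + n n\right) = - 3 \left(n + n^{2}\right) = - 3 n - 3 n^{2}$)
$y = 19$ ($y = 238 - 219 = 19$)
$\left(\frac{1}{y + d{\left(S{\left(2 \right)} \right)}}\right)^{2} = \left(\frac{1}{19 - 3 \cdot 2^{3} \left(1 + 2^{3}\right)}\right)^{2} = \left(\frac{1}{19 - 24 \left(1 + 8\right)}\right)^{2} = \left(\frac{1}{19 - 24 \cdot 9}\right)^{2} = \left(\frac{1}{19 - 216}\right)^{2} = \left(\frac{1}{-197}\right)^{2} = \left(- \frac{1}{197}\right)^{2} = \frac{1}{38809}$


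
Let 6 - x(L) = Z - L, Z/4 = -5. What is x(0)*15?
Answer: 390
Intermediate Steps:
Z = -20 (Z = 4*(-5) = -20)
x(L) = 26 + L (x(L) = 6 - (-20 - L) = 6 + (20 + L) = 26 + L)
x(0)*15 = (26 + 0)*15 = 26*15 = 390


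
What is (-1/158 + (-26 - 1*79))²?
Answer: 275261281/24964 ≈ 11026.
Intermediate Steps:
(-1/158 + (-26 - 1*79))² = (-1*1/158 + (-26 - 79))² = (-1/158 - 105)² = (-16591/158)² = 275261281/24964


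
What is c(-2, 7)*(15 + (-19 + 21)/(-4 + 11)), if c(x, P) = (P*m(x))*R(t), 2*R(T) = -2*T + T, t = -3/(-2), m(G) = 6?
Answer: -963/2 ≈ -481.50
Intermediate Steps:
t = 3/2 (t = -3*(-½) = 3/2 ≈ 1.5000)
R(T) = -T/2 (R(T) = (-2*T + T)/2 = (-T)/2 = -T/2)
c(x, P) = -9*P/2 (c(x, P) = (P*6)*(-½*3/2) = (6*P)*(-¾) = -9*P/2)
c(-2, 7)*(15 + (-19 + 21)/(-4 + 11)) = (-9/2*7)*(15 + (-19 + 21)/(-4 + 11)) = -63*(15 + 2/7)/2 = -63/2*107/7 = -963/2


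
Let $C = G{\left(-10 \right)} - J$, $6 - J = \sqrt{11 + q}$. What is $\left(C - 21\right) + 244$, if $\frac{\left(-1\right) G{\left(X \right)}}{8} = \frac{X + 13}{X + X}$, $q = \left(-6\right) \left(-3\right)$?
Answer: $\frac{1091}{5} + \sqrt{29} \approx 223.59$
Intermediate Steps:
$q = 18$
$G{\left(X \right)} = - \frac{4 \left(13 + X\right)}{X}$ ($G{\left(X \right)} = - 8 \frac{X + 13}{X + X} = - 8 \frac{13 + X}{2 X} = - \frac{4 \left(13 + X\right)}{X}$)
$J = 6 - \sqrt{29}$ ($J = 6 - \sqrt{11 + 18} = 6 - \sqrt{29} \approx 0.61483$)
$C = - \frac{24}{5} + \sqrt{29}$ ($C = \left(-4 - \frac{52}{-10}\right) - \left(6 - \sqrt{29}\right) = \left(-4 - - \frac{26}{5}\right) - \left(6 - \sqrt{29}\right) = \left(-4 + \frac{26}{5}\right) - \left(6 - \sqrt{29}\right) = \frac{6}{5} - \left(6 - \sqrt{29}\right) = - \frac{24}{5} + \sqrt{29} \approx 0.58517$)
$\left(C - 21\right) + 244 = \left(\left(- \frac{24}{5} + \sqrt{29}\right) - 21\right) + 244 = \left(- \frac{129}{5} + \sqrt{29}\right) + 244 = \frac{1091}{5} + \sqrt{29}$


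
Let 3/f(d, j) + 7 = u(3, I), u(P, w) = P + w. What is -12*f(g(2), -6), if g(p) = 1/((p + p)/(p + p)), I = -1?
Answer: 36/5 ≈ 7.2000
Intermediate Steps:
g(p) = 1 (g(p) = 1/((2*p)/((2*p))) = 1/((2*p)*(1/(2*p))) = 1/1 = 1)
f(d, j) = -⅗ (f(d, j) = 3/(-7 + (3 - 1)) = 3/(-7 + 2) = 3/(-5) = 3*(-⅕) = -⅗)
-12*f(g(2), -6) = -12*(-⅗) = 36/5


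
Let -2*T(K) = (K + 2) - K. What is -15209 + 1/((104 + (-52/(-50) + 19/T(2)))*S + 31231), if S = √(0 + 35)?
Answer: -1853817896162387/121889532518 - 10755*√35/121889532518 ≈ -15209.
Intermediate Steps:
S = √35 ≈ 5.9161
T(K) = -1 (T(K) = -((K + 2) - K)/2 = -((2 + K) - K)/2 = -½*2 = -1)
-15209 + 1/((104 + (-52/(-50) + 19/T(2)))*S + 31231) = -15209 + 1/((104 + (-52/(-50) + 19/(-1)))*√35 + 31231) = -15209 + 1/((104 + (-52*(-1/50) + 19*(-1)))*√35 + 31231) = -15209 + 1/((104 + (26/25 - 19))*√35 + 31231) = -15209 + 1/((104 - 449/25)*√35 + 31231) = -15209 + 1/(2151*√35/25 + 31231) = -15209 + 1/(31231 + 2151*√35/25)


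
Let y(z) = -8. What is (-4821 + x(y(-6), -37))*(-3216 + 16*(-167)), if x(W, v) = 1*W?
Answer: 28433152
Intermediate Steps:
x(W, v) = W
(-4821 + x(y(-6), -37))*(-3216 + 16*(-167)) = (-4821 - 8)*(-3216 + 16*(-167)) = -4829*(-3216 - 2672) = -4829*(-5888) = 28433152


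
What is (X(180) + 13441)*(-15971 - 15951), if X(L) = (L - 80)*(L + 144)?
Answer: -1463336402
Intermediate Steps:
X(L) = (-80 + L)*(144 + L)
(X(180) + 13441)*(-15971 - 15951) = ((-11520 + 180² + 64*180) + 13441)*(-15971 - 15951) = ((-11520 + 32400 + 11520) + 13441)*(-31922) = (32400 + 13441)*(-31922) = 45841*(-31922) = -1463336402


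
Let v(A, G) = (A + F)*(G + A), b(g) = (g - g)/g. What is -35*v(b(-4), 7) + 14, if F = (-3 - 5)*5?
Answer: 9814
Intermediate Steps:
b(g) = 0 (b(g) = 0/g = 0)
F = -40 (F = -8*5 = -40)
v(A, G) = (-40 + A)*(A + G) (v(A, G) = (A - 40)*(G + A) = (-40 + A)*(A + G))
-35*v(b(-4), 7) + 14 = -35*(0² - 40*0 - 40*7 + 0*7) + 14 = -35*(0 + 0 - 280 + 0) + 14 = -35*(-280) + 14 = 9800 + 14 = 9814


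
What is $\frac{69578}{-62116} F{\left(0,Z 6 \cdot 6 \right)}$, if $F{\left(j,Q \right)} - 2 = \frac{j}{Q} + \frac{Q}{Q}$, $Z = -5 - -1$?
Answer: $- \frac{104367}{31058} \approx -3.3604$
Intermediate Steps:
$Z = -4$ ($Z = -5 + 1 = -4$)
$F{\left(j,Q \right)} = 3 + \frac{j}{Q}$ ($F{\left(j,Q \right)} = 2 + \left(\frac{j}{Q} + \frac{Q}{Q}\right) = 2 + \left(\frac{j}{Q} + 1\right) = 2 + \left(1 + \frac{j}{Q}\right) = 3 + \frac{j}{Q}$)
$\frac{69578}{-62116} F{\left(0,Z 6 \cdot 6 \right)} = \frac{69578}{-62116} \left(3 + \frac{0}{\left(-4\right) 6 \cdot 6}\right) = 69578 \left(- \frac{1}{62116}\right) \left(3 + \frac{0}{\left(-24\right) 6}\right) = - \frac{34789 \left(3 + \frac{0}{-144}\right)}{31058} = - \frac{34789 \left(3 + 0 \left(- \frac{1}{144}\right)\right)}{31058} = - \frac{34789 \left(3 + 0\right)}{31058} = \left(- \frac{34789}{31058}\right) 3 = - \frac{104367}{31058}$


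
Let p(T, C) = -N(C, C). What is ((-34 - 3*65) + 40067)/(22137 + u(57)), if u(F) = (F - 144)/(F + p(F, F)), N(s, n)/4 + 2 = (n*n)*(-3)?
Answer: 777896707/432258087 ≈ 1.7996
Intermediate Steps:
N(s, n) = -8 - 12*n**2 (N(s, n) = -8 + 4*((n*n)*(-3)) = -8 + 4*(n**2*(-3)) = -8 + 4*(-3*n**2) = -8 - 12*n**2)
p(T, C) = 8 + 12*C**2 (p(T, C) = -(-8 - 12*C**2) = 8 + 12*C**2)
u(F) = (-144 + F)/(8 + F + 12*F**2) (u(F) = (F - 144)/(F + (8 + 12*F**2)) = (-144 + F)/(8 + F + 12*F**2))
((-34 - 3*65) + 40067)/(22137 + u(57)) = ((-34 - 3*65) + 40067)/(22137 + (-144 + 57)/(8 + 57 + 12*57**2)) = ((-34 - 195) + 40067)/(22137 - 87/(8 + 57 + 12*3249)) = (-229 + 40067)/(22137 - 87/(8 + 57 + 38988)) = 39838/(22137 - 87/39053) = 39838/(864516174/39053) = 39838*(39053/864516174) = 777896707/432258087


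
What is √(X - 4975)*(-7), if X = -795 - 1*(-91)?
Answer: -21*I*√631 ≈ -527.51*I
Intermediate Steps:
X = -704 (X = -795 + 91 = -704)
√(X - 4975)*(-7) = √(-704 - 4975)*(-7) = √(-5679)*(-7) = (3*I*√631)*(-7) = -21*I*√631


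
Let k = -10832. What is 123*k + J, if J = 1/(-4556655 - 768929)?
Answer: -7095467284225/5325584 ≈ -1.3323e+6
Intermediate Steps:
J = -1/5325584 (J = 1/(-5325584) = -1/5325584 ≈ -1.8777e-7)
123*k + J = 123*(-10832) - 1/5325584 = -1332336 - 1/5325584 = -7095467284225/5325584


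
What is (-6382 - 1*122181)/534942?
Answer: -128563/534942 ≈ -0.24033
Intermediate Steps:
(-6382 - 1*122181)/534942 = (-6382 - 122181)*(1/534942) = -128563*1/534942 = -128563/534942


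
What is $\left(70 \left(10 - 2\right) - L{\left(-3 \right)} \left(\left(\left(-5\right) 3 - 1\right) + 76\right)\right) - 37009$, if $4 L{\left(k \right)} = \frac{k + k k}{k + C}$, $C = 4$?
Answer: $-36539$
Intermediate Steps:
$L{\left(k \right)} = \frac{k + k^{2}}{4 \left(4 + k\right)}$ ($L{\left(k \right)} = \frac{\left(k + k k\right) \frac{1}{k + 4}}{4} = \frac{\left(k + k^{2}\right) \frac{1}{4 + k}}{4} = \frac{\frac{1}{4 + k} \left(k + k^{2}\right)}{4} = \frac{k + k^{2}}{4 \left(4 + k\right)}$)
$\left(70 \left(10 - 2\right) - L{\left(-3 \right)} \left(\left(\left(-5\right) 3 - 1\right) + 76\right)\right) - 37009 = \left(70 \left(10 - 2\right) - \frac{1}{4} \left(-3\right) \frac{1}{4 - 3} \left(1 - 3\right) \left(\left(\left(-5\right) 3 - 1\right) + 76\right)\right) - 37009 = \left(70 \cdot 8 - \frac{1}{4} \left(-3\right) 1^{-1} \left(-2\right) \left(\left(-15 - 1\right) + 76\right)\right) - 37009 = \left(560 - \frac{1}{4} \left(-3\right) 1 \left(-2\right) \left(-16 + 76\right)\right) - 37009 = \left(560 - \frac{3}{2} \cdot 60\right) - 37009 = \left(560 - 90\right) - 37009 = 470 - 37009 = -36539$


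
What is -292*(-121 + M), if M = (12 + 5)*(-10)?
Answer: 84972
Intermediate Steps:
M = -170 (M = 17*(-10) = -170)
-292*(-121 + M) = -292*(-121 - 170) = -292*(-291) = 84972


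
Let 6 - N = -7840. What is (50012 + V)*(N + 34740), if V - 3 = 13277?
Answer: 2695353112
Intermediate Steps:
V = 13280 (V = 3 + 13277 = 13280)
N = 7846 (N = 6 - 1*(-7840) = 6 + 7840 = 7846)
(50012 + V)*(N + 34740) = (50012 + 13280)*(7846 + 34740) = 63292*42586 = 2695353112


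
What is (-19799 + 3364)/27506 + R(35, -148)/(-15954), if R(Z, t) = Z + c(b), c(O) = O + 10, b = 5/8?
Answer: -1053835805/1755322896 ≈ -0.60037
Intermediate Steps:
b = 5/8 (b = 5*(1/8) = 5/8 ≈ 0.62500)
c(O) = 10 + O
R(Z, t) = 85/8 + Z (R(Z, t) = Z + (10 + 5/8) = Z + 85/8 = 85/8 + Z)
(-19799 + 3364)/27506 + R(35, -148)/(-15954) = (-19799 + 3364)/27506 + (85/8 + 35)/(-15954) = -16435*1/27506 + (365/8)*(-1/15954) = -16435/27506 - 365/127632 = -1053835805/1755322896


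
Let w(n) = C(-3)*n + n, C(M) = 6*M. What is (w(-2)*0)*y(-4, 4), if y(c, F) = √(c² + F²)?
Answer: 0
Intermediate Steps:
w(n) = -17*n (w(n) = (6*(-3))*n + n = -18*n + n = -17*n)
y(c, F) = √(F² + c²)
(w(-2)*0)*y(-4, 4) = (-17*(-2)*0)*√(4² + (-4)²) = (34*0)*√(16 + 16) = 0*√32 = 0*(4*√2) = 0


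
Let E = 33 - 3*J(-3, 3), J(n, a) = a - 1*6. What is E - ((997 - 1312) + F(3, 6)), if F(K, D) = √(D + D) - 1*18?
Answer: 375 - 2*√3 ≈ 371.54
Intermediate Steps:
J(n, a) = -6 + a (J(n, a) = a - 6 = -6 + a)
F(K, D) = -18 + √2*√D (F(K, D) = √(2*D) - 18 = √2*√D - 18 = -18 + √2*√D)
E = 42 (E = 33 - 3*(-6 + 3) = 33 - 3*(-3) = 33 + 9 = 42)
E - ((997 - 1312) + F(3, 6)) = 42 - ((997 - 1312) + (-18 + √2*√6)) = 42 - (-315 + (-18 + 2*√3)) = 42 - (-333 + 2*√3) = 42 + (333 - 2*√3) = 375 - 2*√3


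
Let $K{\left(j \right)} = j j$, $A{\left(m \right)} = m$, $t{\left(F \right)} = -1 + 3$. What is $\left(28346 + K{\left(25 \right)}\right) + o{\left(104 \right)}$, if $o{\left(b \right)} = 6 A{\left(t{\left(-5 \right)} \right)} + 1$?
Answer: $28984$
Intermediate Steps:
$t{\left(F \right)} = 2$
$K{\left(j \right)} = j^{2}$
$o{\left(b \right)} = 13$ ($o{\left(b \right)} = 6 \cdot 2 + 1 = 12 + 1 = 13$)
$\left(28346 + K{\left(25 \right)}\right) + o{\left(104 \right)} = \left(28346 + 25^{2}\right) + 13 = \left(28346 + 625\right) + 13 = 28971 + 13 = 28984$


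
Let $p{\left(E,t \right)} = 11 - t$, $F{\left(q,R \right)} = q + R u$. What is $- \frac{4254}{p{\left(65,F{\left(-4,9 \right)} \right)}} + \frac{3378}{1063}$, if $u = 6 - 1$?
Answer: $\frac{770557}{5315} \approx 144.98$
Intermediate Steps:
$u = 5$ ($u = 6 - 1 = 5$)
$F{\left(q,R \right)} = q + 5 R$ ($F{\left(q,R \right)} = q + R 5 = q + 5 R$)
$- \frac{4254}{p{\left(65,F{\left(-4,9 \right)} \right)}} + \frac{3378}{1063} = - \frac{4254}{11 - \left(-4 + 5 \cdot 9\right)} + \frac{3378}{1063} = - \frac{4254}{11 - \left(-4 + 45\right)} + 3378 \cdot \frac{1}{1063} = - \frac{4254}{11 - 41} + \frac{3378}{1063} = - \frac{4254}{-30} + \frac{3378}{1063} = \left(-4254\right) \left(- \frac{1}{30}\right) + \frac{3378}{1063} = \frac{709}{5} + \frac{3378}{1063} = \frac{770557}{5315}$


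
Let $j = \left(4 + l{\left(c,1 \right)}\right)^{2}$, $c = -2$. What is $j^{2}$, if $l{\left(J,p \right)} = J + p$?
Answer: $81$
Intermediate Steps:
$j = 9$ ($j = \left(4 + \left(-2 + 1\right)\right)^{2} = \left(4 - 1\right)^{2} = 3^{2} = 9$)
$j^{2} = 9^{2} = 81$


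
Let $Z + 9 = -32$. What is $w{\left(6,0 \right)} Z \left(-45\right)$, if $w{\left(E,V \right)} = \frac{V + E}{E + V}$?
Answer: $1845$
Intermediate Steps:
$Z = -41$ ($Z = -9 - 32 = -41$)
$w{\left(E,V \right)} = 1$ ($w{\left(E,V \right)} = \frac{E + V}{E + V} = 1$)
$w{\left(6,0 \right)} Z \left(-45\right) = 1 \left(-41\right) \left(-45\right) = \left(-41\right) \left(-45\right) = 1845$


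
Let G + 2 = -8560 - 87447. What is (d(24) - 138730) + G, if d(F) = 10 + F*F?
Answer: -234153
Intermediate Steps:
d(F) = 10 + F²
G = -96009 (G = -2 + (-8560 - 87447) = -2 - 96007 = -96009)
(d(24) - 138730) + G = ((10 + 24²) - 138730) - 96009 = ((10 + 576) - 138730) - 96009 = (586 - 138730) - 96009 = -138144 - 96009 = -234153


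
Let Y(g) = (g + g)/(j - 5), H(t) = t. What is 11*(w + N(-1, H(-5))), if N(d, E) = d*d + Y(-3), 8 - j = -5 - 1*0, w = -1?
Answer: -33/4 ≈ -8.2500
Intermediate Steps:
j = 13 (j = 8 - (-5 - 1*0) = 8 - (-5 + 0) = 8 - 1*(-5) = 8 + 5 = 13)
Y(g) = g/4 (Y(g) = (g + g)/(13 - 5) = (2*g)/8 = (2*g)*(1/8) = g/4)
N(d, E) = -3/4 + d**2 (N(d, E) = d*d + (1/4)*(-3) = d**2 - 3/4 = -3/4 + d**2)
11*(w + N(-1, H(-5))) = 11*(-1 + (-3/4 + (-1)**2)) = 11*(-1 + (-3/4 + 1)) = 11*(-1 + 1/4) = 11*(-3/4) = -33/4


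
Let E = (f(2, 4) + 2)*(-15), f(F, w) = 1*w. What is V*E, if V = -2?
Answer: 180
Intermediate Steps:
f(F, w) = w
E = -90 (E = (4 + 2)*(-15) = 6*(-15) = -90)
V*E = -2*(-90) = 180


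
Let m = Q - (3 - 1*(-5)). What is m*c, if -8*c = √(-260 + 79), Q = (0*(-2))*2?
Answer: I*√181 ≈ 13.454*I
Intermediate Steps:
Q = 0 (Q = 0*2 = 0)
c = -I*√181/8 (c = -√(-260 + 79)/8 = -I*√181/8 ≈ -1.6817*I)
m = -8 (m = 0 - (3 - 1*(-5)) = 0 - (3 + 5) = 0 - 1*8 = 0 - 8 = -8)
m*c = -(-1)*I*√181 = I*√181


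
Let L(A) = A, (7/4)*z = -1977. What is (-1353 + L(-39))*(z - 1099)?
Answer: 21716592/7 ≈ 3.1024e+6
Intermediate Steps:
z = -7908/7 (z = (4/7)*(-1977) = -7908/7 ≈ -1129.7)
(-1353 + L(-39))*(z - 1099) = (-1353 - 39)*(-7908/7 - 1099) = -1392*(-15601/7) = 21716592/7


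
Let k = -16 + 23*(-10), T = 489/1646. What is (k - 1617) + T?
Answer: -3066009/1646 ≈ -1862.7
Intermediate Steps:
T = 489/1646 (T = 489*(1/1646) = 489/1646 ≈ 0.29708)
k = -246 (k = -16 - 230 = -246)
(k - 1617) + T = (-246 - 1617) + 489/1646 = -1863 + 489/1646 = -3066009/1646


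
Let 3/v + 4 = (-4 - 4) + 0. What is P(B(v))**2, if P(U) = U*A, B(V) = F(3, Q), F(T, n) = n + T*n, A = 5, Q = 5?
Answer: 10000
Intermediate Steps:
v = -1/4 (v = 3/(-4 + ((-4 - 4) + 0)) = 3/(-4 + (-8 + 0)) = 3/(-4 - 8) = 3/(-12) = 3*(-1/12) = -1/4 ≈ -0.25000)
B(V) = 20 (B(V) = 5*(1 + 3) = 5*4 = 20)
P(U) = 5*U (P(U) = U*5 = 5*U)
P(B(v))**2 = (5*20)**2 = 100**2 = 10000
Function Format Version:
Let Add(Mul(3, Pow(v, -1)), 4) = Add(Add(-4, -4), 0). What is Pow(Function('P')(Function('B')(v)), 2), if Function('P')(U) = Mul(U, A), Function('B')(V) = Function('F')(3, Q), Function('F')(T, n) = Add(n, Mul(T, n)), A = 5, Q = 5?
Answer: 10000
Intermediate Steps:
v = Rational(-1, 4) (v = Mul(3, Pow(Add(-4, Add(Add(-4, -4), 0)), -1)) = Mul(3, Pow(Add(-4, Add(-8, 0)), -1)) = Mul(3, Pow(Add(-4, -8), -1)) = Mul(3, Pow(-12, -1)) = Mul(3, Rational(-1, 12)) = Rational(-1, 4) ≈ -0.25000)
Function('B')(V) = 20 (Function('B')(V) = Mul(5, Add(1, 3)) = Mul(5, 4) = 20)
Function('P')(U) = Mul(5, U) (Function('P')(U) = Mul(U, 5) = Mul(5, U))
Pow(Function('P')(Function('B')(v)), 2) = Pow(Mul(5, 20), 2) = Pow(100, 2) = 10000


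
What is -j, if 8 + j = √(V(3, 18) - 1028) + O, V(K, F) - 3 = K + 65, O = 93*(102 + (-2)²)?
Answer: -9850 - I*√957 ≈ -9850.0 - 30.935*I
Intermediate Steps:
O = 9858 (O = 93*(102 + 4) = 93*106 = 9858)
V(K, F) = 68 + K (V(K, F) = 3 + (K + 65) = 3 + (65 + K) = 68 + K)
j = 9850 + I*√957 (j = -8 + (√((68 + 3) - 1028) + 9858) = -8 + (√(71 - 1028) + 9858) = -8 + (√(-957) + 9858) = -8 + (I*√957 + 9858) = -8 + (9858 + I*√957) = 9850 + I*√957 ≈ 9850.0 + 30.935*I)
-j = -(9850 + I*√957) = -9850 - I*√957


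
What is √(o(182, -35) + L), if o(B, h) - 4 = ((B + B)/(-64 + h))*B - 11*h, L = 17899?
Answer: 2*√4796726/33 ≈ 132.74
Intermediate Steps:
o(B, h) = 4 - 11*h + 2*B²/(-64 + h) (o(B, h) = 4 + (((B + B)/(-64 + h))*B - 11*h) = 4 + (((2*B)/(-64 + h))*B - 11*h) = 4 + ((2*B/(-64 + h))*B - 11*h) = 4 + (2*B²/(-64 + h) - 11*h) = 4 + (-11*h + 2*B²/(-64 + h)) = 4 - 11*h + 2*B²/(-64 + h))
√(o(182, -35) + L) = √((-256 - 11*(-35)² + 2*182² + 708*(-35))/(-64 - 35) + 17899) = √((-256 - 11*1225 + 2*33124 - 24780)/(-99) + 17899) = √(-(-256 - 13475 + 66248 - 24780)/99 + 17899) = √(-1/99*27737 + 17899) = √(-27737/99 + 17899) = √(1744264/99) = 2*√4796726/33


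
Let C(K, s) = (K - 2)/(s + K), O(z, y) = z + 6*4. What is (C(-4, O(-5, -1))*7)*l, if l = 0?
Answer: 0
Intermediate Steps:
O(z, y) = 24 + z (O(z, y) = z + 24 = 24 + z)
C(K, s) = (-2 + K)/(K + s)
(C(-4, O(-5, -1))*7)*l = (((-2 - 4)/(-4 + (24 - 5)))*7)*0 = ((-6/(-4 + 19))*7)*0 = ((-6/15)*7)*0 = (((1/15)*(-6))*7)*0 = -2/5*7*0 = -14/5*0 = 0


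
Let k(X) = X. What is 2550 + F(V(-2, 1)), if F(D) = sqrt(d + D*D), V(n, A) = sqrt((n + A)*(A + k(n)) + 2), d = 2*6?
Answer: 2550 + sqrt(15) ≈ 2553.9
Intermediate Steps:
d = 12
V(n, A) = sqrt(2 + (A + n)**2) (V(n, A) = sqrt((n + A)*(A + n) + 2) = sqrt((A + n)*(A + n) + 2) = sqrt((A + n)**2 + 2) = sqrt(2 + (A + n)**2))
F(D) = sqrt(12 + D**2) (F(D) = sqrt(12 + D*D) = sqrt(12 + D**2))
2550 + F(V(-2, 1)) = 2550 + sqrt(12 + (sqrt(2 + 1**2 + (-2)**2 + 2*1*(-2)))**2) = 2550 + sqrt(12 + (sqrt(2 + 1 + 4 - 4))**2) = 2550 + sqrt(12 + (sqrt(3))**2) = 2550 + sqrt(12 + 3) = 2550 + sqrt(15)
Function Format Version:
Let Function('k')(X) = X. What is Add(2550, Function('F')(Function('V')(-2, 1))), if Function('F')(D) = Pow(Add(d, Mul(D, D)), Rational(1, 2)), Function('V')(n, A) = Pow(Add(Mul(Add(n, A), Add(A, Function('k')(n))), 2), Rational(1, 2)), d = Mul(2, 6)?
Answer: Add(2550, Pow(15, Rational(1, 2))) ≈ 2553.9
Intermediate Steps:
d = 12
Function('V')(n, A) = Pow(Add(2, Pow(Add(A, n), 2)), Rational(1, 2)) (Function('V')(n, A) = Pow(Add(Mul(Add(n, A), Add(A, n)), 2), Rational(1, 2)) = Pow(Add(Mul(Add(A, n), Add(A, n)), 2), Rational(1, 2)) = Pow(Add(Pow(Add(A, n), 2), 2), Rational(1, 2)) = Pow(Add(2, Pow(Add(A, n), 2)), Rational(1, 2)))
Function('F')(D) = Pow(Add(12, Pow(D, 2)), Rational(1, 2)) (Function('F')(D) = Pow(Add(12, Mul(D, D)), Rational(1, 2)) = Pow(Add(12, Pow(D, 2)), Rational(1, 2)))
Add(2550, Function('F')(Function('V')(-2, 1))) = Add(2550, Pow(Add(12, Pow(Pow(Add(2, Pow(1, 2), Pow(-2, 2), Mul(2, 1, -2)), Rational(1, 2)), 2)), Rational(1, 2))) = Add(2550, Pow(Add(12, Pow(Pow(Add(2, 1, 4, -4), Rational(1, 2)), 2)), Rational(1, 2))) = Add(2550, Pow(Add(12, Pow(Pow(3, Rational(1, 2)), 2)), Rational(1, 2))) = Add(2550, Pow(Add(12, 3), Rational(1, 2))) = Add(2550, Pow(15, Rational(1, 2)))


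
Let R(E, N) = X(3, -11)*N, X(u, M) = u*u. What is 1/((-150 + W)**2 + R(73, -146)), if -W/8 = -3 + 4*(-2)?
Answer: 1/2530 ≈ 0.00039526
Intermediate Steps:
X(u, M) = u**2
W = 88 (W = -8*(-3 + 4*(-2)) = -8*(-3 - 8) = -8*(-11) = 88)
R(E, N) = 9*N (R(E, N) = 3**2*N = 9*N)
1/((-150 + W)**2 + R(73, -146)) = 1/((-150 + 88)**2 + 9*(-146)) = 1/((-62)**2 - 1314) = 1/(3844 - 1314) = 1/2530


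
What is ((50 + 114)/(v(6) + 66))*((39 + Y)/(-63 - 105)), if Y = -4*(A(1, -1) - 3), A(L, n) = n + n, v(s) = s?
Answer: -2419/3024 ≈ -0.79993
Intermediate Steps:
A(L, n) = 2*n
Y = 20 (Y = -4*(2*(-1) - 3) = -4*(-2 - 3) = -4*(-5) = 20)
((50 + 114)/(v(6) + 66))*((39 + Y)/(-63 - 105)) = ((50 + 114)/(6 + 66))*((39 + 20)/(-63 - 105)) = (164/72)*(59/(-168)) = (164*(1/72))*(59*(-1/168)) = (41/18)*(-59/168) = -2419/3024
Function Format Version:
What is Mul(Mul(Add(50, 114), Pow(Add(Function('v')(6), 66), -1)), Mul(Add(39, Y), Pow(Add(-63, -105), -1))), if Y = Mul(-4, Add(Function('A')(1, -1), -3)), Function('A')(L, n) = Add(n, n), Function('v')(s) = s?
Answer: Rational(-2419, 3024) ≈ -0.79993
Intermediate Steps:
Function('A')(L, n) = Mul(2, n)
Y = 20 (Y = Mul(-4, Add(Mul(2, -1), -3)) = Mul(-4, Add(-2, -3)) = Mul(-4, -5) = 20)
Mul(Mul(Add(50, 114), Pow(Add(Function('v')(6), 66), -1)), Mul(Add(39, Y), Pow(Add(-63, -105), -1))) = Mul(Mul(Add(50, 114), Pow(Add(6, 66), -1)), Mul(Add(39, 20), Pow(Add(-63, -105), -1))) = Mul(Mul(164, Pow(72, -1)), Mul(59, Pow(-168, -1))) = Mul(Mul(164, Rational(1, 72)), Mul(59, Rational(-1, 168))) = Mul(Rational(41, 18), Rational(-59, 168)) = Rational(-2419, 3024)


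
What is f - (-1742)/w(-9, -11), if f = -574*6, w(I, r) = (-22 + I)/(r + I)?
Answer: -71924/31 ≈ -2320.1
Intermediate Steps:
w(I, r) = (-22 + I)/(I + r)
f = -3444
f - (-1742)/w(-9, -11) = -3444 - (-1742)/((-22 - 9)/(-9 - 11)) = -3444 - (-1742)/(-31/(-20)) = -3444 - (-1742)/((-1/20*(-31))) = -3444 - (-1742)/31/20 = -3444 - (-1742)*20/31 = -3444 - 1*(-34840/31) = -3444 + 34840/31 = -71924/31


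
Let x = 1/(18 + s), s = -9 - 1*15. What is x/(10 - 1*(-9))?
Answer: -1/114 ≈ -0.0087719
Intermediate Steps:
s = -24 (s = -9 - 15 = -24)
x = -1/6 (x = 1/(18 - 24) = 1/(-6) = -1/6 ≈ -0.16667)
x/(10 - 1*(-9)) = -1/6/(10 - 1*(-9)) = -1/6/(10 + 9) = -1/6/19 = (1/19)*(-1/6) = -1/114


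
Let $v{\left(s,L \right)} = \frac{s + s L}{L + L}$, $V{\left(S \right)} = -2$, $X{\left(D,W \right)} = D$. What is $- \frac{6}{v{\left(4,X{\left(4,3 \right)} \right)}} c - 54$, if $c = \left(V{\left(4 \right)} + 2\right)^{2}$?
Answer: $-54$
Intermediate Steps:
$v{\left(s,L \right)} = \frac{s + L s}{2 L}$
$c = 0$ ($c = \left(-2 + 2\right)^{2} = 0^{2} = 0$)
$- \frac{6}{v{\left(4,X{\left(4,3 \right)} \right)}} c - 54 = - \frac{6}{\frac{1}{2} \cdot 4 \cdot \frac{1}{4} \left(1 + 4\right)} 0 - 54 = - \frac{6}{\frac{1}{2} \cdot 4 \cdot \frac{1}{4} \cdot 5} \cdot 0 - 54 = - \frac{6}{\frac{5}{2}} \cdot 0 - 54 = \left(-6\right) \frac{2}{5} \cdot 0 - 54 = \left(- \frac{12}{5}\right) 0 - 54 = 0 - 54 = -54$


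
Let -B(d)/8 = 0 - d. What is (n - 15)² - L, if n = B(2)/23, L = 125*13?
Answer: -751384/529 ≈ -1420.4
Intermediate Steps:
L = 1625
B(d) = 8*d (B(d) = -8*(0 - d) = -(-8)*d = 8*d)
n = 16/23 (n = (8*2)/23 = 16*(1/23) = 16/23 ≈ 0.69565)
(n - 15)² - L = (16/23 - 15)² - 1*1625 = (-329/23)² - 1625 = 108241/529 - 1625 = -751384/529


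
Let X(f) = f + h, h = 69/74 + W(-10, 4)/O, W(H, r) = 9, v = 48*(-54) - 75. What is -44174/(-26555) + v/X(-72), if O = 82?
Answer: 37397425509/952819955 ≈ 39.249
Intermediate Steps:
v = -2667 (v = -2592 - 75 = -2667)
h = 1581/1517 (h = 69/74 + 9/82 = 1581/1517 ≈ 1.0422)
X(f) = 1581/1517 + f (X(f) = f + 1581/1517 = 1581/1517 + f)
-44174/(-26555) + v/X(-72) = -44174/(-26555) - 2667/(1581/1517 - 72) = -44174*(-1/26555) - 2667/(-107643/1517) = 44174/26555 - 2667*(-1517/107643) = 44174/26555 + 1348613/35881 = 37397425509/952819955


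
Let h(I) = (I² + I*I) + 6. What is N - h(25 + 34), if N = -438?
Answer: -7406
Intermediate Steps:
h(I) = 6 + 2*I² (h(I) = (I² + I²) + 6 = 2*I² + 6 = 6 + 2*I²)
N - h(25 + 34) = -438 - (6 + 2*(25 + 34)²) = -438 - (6 + 2*59²) = -438 - (6 + 2*3481) = -438 - (6 + 6962) = -438 - 1*6968 = -438 - 6968 = -7406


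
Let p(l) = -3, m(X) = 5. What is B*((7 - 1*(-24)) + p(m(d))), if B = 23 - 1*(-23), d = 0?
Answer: 1288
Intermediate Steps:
B = 46 (B = 23 + 23 = 46)
B*((7 - 1*(-24)) + p(m(d))) = 46*((7 - 1*(-24)) - 3) = 46*((7 + 24) - 3) = 46*(31 - 3) = 46*28 = 1288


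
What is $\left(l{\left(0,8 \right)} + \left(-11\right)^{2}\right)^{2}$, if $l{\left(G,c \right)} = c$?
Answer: $16641$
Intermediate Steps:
$\left(l{\left(0,8 \right)} + \left(-11\right)^{2}\right)^{2} = \left(8 + \left(-11\right)^{2}\right)^{2} = \left(8 + 121\right)^{2} = 129^{2} = 16641$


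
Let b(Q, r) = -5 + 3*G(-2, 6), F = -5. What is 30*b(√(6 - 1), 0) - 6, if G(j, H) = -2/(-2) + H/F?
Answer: -174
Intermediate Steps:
G(j, H) = 1 - H/5 (G(j, H) = -2/(-2) + H/(-5) = -2*(-½) + H*(-⅕) = 1 - H/5)
b(Q, r) = -28/5 (b(Q, r) = -5 + 3*(1 - ⅕*6) = -5 + 3*(1 - 6/5) = -5 + 3*(-⅕) = -5 - ⅗ = -28/5)
30*b(√(6 - 1), 0) - 6 = 30*(-28/5) - 6 = -168 - 6 = -174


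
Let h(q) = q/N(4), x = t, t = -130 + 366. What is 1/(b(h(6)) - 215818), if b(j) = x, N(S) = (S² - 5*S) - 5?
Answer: -1/215582 ≈ -4.6386e-6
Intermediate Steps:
t = 236
x = 236
N(S) = -5 + S² - 5*S
h(q) = -q/9 (h(q) = q/(-5 + 4² - 5*4) = q/(-5 + 16 - 20) = q/(-9) = q*(-⅑) = -q/9)
b(j) = 236
1/(b(h(6)) - 215818) = 1/(236 - 215818) = 1/(-215582) = -1/215582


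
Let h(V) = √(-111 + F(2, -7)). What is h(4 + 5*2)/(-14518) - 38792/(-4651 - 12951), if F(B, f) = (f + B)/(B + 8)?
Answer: 1492/677 - I*√446/29036 ≈ 2.2038 - 0.00072733*I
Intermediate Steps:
F(B, f) = (B + f)/(8 + B)
h(V) = I*√446/2 (h(V) = √(-111 + (2 - 7)/(8 + 2)) = √(-111 - 5/10) = √(-111 + (⅒)*(-5)) = √(-111 - ½) = √(-223/2) = I*√446/2)
h(4 + 5*2)/(-14518) - 38792/(-4651 - 12951) = (I*√446/2)/(-14518) - 38792/(-4651 - 12951) = (I*√446/2)*(-1/14518) - 38792/(-17602) = -I*√446/29036 - 38792*(-1/17602) = -I*√446/29036 + 1492/677 = 1492/677 - I*√446/29036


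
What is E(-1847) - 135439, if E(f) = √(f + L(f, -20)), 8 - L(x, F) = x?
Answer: -135439 + 2*√2 ≈ -1.3544e+5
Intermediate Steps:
L(x, F) = 8 - x
E(f) = 2*√2 (E(f) = √(f + (8 - f)) = √8 = 2*√2)
E(-1847) - 135439 = 2*√2 - 135439 = -135439 + 2*√2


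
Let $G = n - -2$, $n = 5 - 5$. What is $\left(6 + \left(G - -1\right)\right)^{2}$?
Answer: $81$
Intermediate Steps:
$n = 0$ ($n = 5 - 5 = 0$)
$G = 2$ ($G = 0 - -2 = 0 + 2 = 2$)
$\left(6 + \left(G - -1\right)\right)^{2} = \left(6 + \left(2 - -1\right)\right)^{2} = \left(6 + \left(2 + 1\right)\right)^{2} = \left(6 + 3\right)^{2} = 9^{2} = 81$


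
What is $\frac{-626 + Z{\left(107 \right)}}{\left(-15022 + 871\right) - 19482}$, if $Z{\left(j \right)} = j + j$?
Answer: $\frac{412}{33633} \approx 0.01225$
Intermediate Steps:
$Z{\left(j \right)} = 2 j$
$\frac{-626 + Z{\left(107 \right)}}{\left(-15022 + 871\right) - 19482} = \frac{-626 + 2 \cdot 107}{\left(-15022 + 871\right) - 19482} = \frac{-626 + 214}{-14151 - 19482} = - \frac{412}{-33633} = \left(-412\right) \left(- \frac{1}{33633}\right) = \frac{412}{33633}$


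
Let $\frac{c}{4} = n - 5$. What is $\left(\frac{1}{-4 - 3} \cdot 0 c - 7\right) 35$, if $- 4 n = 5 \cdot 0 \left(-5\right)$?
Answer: $-245$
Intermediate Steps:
$n = 0$ ($n = - \frac{5 \cdot 0 \left(-5\right)}{4} = - \frac{0 \left(-5\right)}{4} = \left(- \frac{1}{4}\right) 0 = 0$)
$c = -20$ ($c = 4 \left(0 - 5\right) = 4 \left(-5\right) = -20$)
$\left(\frac{1}{-4 - 3} \cdot 0 c - 7\right) 35 = \left(\frac{1}{-4 - 3} \cdot 0 \left(-20\right) - 7\right) 35 = \left(\frac{1}{-7} \cdot 0 \left(-20\right) - 7\right) 35 = \left(\left(- \frac{1}{7}\right) 0 \left(-20\right) - 7\right) 35 = \left(0 \left(-20\right) - 7\right) 35 = \left(0 - 7\right) 35 = \left(-7\right) 35 = -245$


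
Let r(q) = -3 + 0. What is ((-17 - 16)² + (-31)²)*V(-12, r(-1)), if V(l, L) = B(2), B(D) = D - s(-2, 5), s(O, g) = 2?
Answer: 0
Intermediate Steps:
B(D) = -2 + D (B(D) = D - 1*2 = D - 2 = -2 + D)
r(q) = -3
V(l, L) = 0 (V(l, L) = -2 + 2 = 0)
((-17 - 16)² + (-31)²)*V(-12, r(-1)) = ((-17 - 16)² + (-31)²)*0 = ((-33)² + 961)*0 = (1089 + 961)*0 = 2050*0 = 0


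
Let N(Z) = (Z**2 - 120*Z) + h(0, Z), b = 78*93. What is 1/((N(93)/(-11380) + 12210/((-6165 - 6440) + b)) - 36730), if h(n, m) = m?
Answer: -30447190/1118388294241 ≈ -2.7224e-5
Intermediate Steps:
b = 7254
N(Z) = Z**2 - 119*Z (N(Z) = (Z**2 - 120*Z) + Z = Z**2 - 119*Z)
1/((N(93)/(-11380) + 12210/((-6165 - 6440) + b)) - 36730) = 1/(((93*(-119 + 93))/(-11380) + 12210/((-6165 - 6440) + 7254)) - 36730) = 1/(((93*(-26))*(-1/11380) + 12210/(-12605 + 7254)) - 36730) = 1/((-2418*(-1/11380) + 12210/(-5351)) - 36730) = 1/((1209/5690 + 12210*(-1/5351)) - 36730) = 1/((1209/5690 - 12210/5351) - 36730) = 1/(-63005541/30447190 - 36730) = 1/(-1118388294241/30447190) = -30447190/1118388294241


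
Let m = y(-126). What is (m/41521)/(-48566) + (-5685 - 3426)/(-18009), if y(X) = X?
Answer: 437438445940/864650203047 ≈ 0.50591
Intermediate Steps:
m = -126
(m/41521)/(-48566) + (-5685 - 3426)/(-18009) = -126/41521/(-48566) + (-5685 - 3426)/(-18009) = -126*1/41521*(-1/48566) - 9111*(-1/18009) = -126/41521*(-1/48566) + 3037/6003 = 9/144036349 + 3037/6003 = 437438445940/864650203047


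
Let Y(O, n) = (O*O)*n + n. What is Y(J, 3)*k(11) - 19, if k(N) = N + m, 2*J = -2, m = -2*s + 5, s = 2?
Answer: 53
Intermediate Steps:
m = 1 (m = -2*2 + 5 = -4 + 5 = 1)
J = -1 (J = (½)*(-2) = -1)
k(N) = 1 + N (k(N) = N + 1 = 1 + N)
Y(O, n) = n + n*O² (Y(O, n) = O²*n + n = n*O² + n = n + n*O²)
Y(J, 3)*k(11) - 19 = (3*(1 + (-1)²))*(1 + 11) - 19 = (3*(1 + 1))*12 - 19 = (3*2)*12 - 19 = 6*12 - 19 = 72 - 19 = 53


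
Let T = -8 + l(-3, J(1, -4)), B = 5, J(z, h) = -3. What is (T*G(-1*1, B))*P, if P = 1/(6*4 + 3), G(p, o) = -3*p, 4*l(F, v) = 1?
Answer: -31/36 ≈ -0.86111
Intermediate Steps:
l(F, v) = 1/4 (l(F, v) = (1/4)*1 = 1/4)
T = -31/4 (T = -8 + 1/4 = -31/4 ≈ -7.7500)
P = 1/27 (P = 1/(24 + 3) = 1/27 ≈ 0.037037)
(T*G(-1*1, B))*P = -(-93)*(-1*1)/4*(1/27) = -(-93)*(-1)/4*(1/27) = -31/4*3*(1/27) = -93/4*1/27 = -31/36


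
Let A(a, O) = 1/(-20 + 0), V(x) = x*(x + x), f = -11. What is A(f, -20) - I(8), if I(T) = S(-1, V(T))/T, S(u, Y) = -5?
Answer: 23/40 ≈ 0.57500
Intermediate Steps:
V(x) = 2*x**2 (V(x) = x*(2*x) = 2*x**2)
A(a, O) = -1/20 (A(a, O) = 1/(-20) = -1/20)
I(T) = -5/T
A(f, -20) - I(8) = -1/20 - (-5)/8 = -1/20 - 1*(-5/8) = -1/20 + 5/8 = 23/40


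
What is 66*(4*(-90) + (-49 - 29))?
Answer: -28908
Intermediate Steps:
66*(4*(-90) + (-49 - 29)) = 66*(-360 - 78) = 66*(-438) = -28908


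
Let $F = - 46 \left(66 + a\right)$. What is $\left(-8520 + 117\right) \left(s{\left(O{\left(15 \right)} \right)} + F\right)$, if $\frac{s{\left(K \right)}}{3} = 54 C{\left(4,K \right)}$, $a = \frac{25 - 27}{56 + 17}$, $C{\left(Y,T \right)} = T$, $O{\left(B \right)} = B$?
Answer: $\frac{370958838}{73} \approx 5.0816 \cdot 10^{6}$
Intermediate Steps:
$a = - \frac{2}{73} \approx -0.027397$
$s{\left(K \right)} = 162 K$ ($s{\left(K \right)} = 3 \cdot 54 K = 162 K$)
$F = - \frac{221536}{73}$ ($F = - 46 \left(66 - \frac{2}{73}\right) = \left(-46\right) \frac{4816}{73} = - \frac{221536}{73} \approx -3034.7$)
$\left(-8520 + 117\right) \left(s{\left(O{\left(15 \right)} \right)} + F\right) = \left(-8520 + 117\right) \left(162 \cdot 15 - \frac{221536}{73}\right) = - 8403 \left(2430 - \frac{221536}{73}\right) = \left(-8403\right) \left(- \frac{44146}{73}\right) = \frac{370958838}{73}$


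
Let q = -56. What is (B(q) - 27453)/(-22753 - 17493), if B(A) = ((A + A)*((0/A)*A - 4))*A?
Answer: 52541/40246 ≈ 1.3055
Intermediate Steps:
B(A) = -8*A**2 (B(A) = ((2*A)*(0*A - 4))*A = ((2*A)*(0 - 4))*A = ((2*A)*(-4))*A = (-8*A)*A = -8*A**2)
(B(q) - 27453)/(-22753 - 17493) = (-8*(-56)**2 - 27453)/(-22753 - 17493) = (-8*3136 - 27453)/(-40246) = (-25088 - 27453)*(-1/40246) = -52541*(-1/40246) = 52541/40246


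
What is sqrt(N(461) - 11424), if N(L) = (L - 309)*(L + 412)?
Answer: 2*sqrt(30318) ≈ 348.24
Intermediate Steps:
N(L) = (-309 + L)*(412 + L)
sqrt(N(461) - 11424) = sqrt((-127308 + 461**2 + 103*461) - 11424) = sqrt((-127308 + 212521 + 47483) - 11424) = sqrt(132696 - 11424) = sqrt(121272) = 2*sqrt(30318)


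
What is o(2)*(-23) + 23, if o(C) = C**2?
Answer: -69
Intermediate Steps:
o(2)*(-23) + 23 = 2**2*(-23) + 23 = 4*(-23) + 23 = -92 + 23 = -69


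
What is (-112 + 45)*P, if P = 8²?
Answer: -4288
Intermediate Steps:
P = 64
(-112 + 45)*P = (-112 + 45)*64 = -67*64 = -4288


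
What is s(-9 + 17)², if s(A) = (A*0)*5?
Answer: 0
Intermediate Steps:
s(A) = 0 (s(A) = 0*5 = 0)
s(-9 + 17)² = 0² = 0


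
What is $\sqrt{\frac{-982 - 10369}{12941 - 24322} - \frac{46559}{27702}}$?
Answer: $\frac{i \sqrt{258100207246}}{614574} \approx 0.82665 i$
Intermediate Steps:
$\sqrt{\frac{-982 - 10369}{12941 - 24322} - \frac{46559}{27702}} = \sqrt{- \frac{11351}{-11381} - \frac{46559}{27702}} = \sqrt{\left(-11351\right) \left(- \frac{1}{11381}\right) - \frac{46559}{27702}} = \sqrt{\frac{11351}{11381} - \frac{46559}{27702}} = \sqrt{- \frac{11339083}{16593498}} = \frac{i \sqrt{258100207246}}{614574}$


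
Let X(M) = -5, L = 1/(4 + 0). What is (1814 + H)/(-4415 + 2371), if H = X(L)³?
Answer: -1689/2044 ≈ -0.82632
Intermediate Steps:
L = ¼ (L = 1/4 = ¼ ≈ 0.25000)
H = -125 (H = (-5)³ = -125)
(1814 + H)/(-4415 + 2371) = (1814 - 125)/(-4415 + 2371) = 1689/(-2044) = 1689*(-1/2044) = -1689/2044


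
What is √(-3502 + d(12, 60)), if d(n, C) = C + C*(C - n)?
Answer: I*√562 ≈ 23.707*I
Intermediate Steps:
√(-3502 + d(12, 60)) = √(-3502 + 60*(1 + 60 - 1*12)) = √(-3502 + 60*(1 + 60 - 12)) = √(-3502 + 60*49) = √(-3502 + 2940) = √(-562) = I*√562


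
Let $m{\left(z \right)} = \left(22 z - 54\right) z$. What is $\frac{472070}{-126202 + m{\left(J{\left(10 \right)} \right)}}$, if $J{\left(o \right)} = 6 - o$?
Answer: $- \frac{236035}{62817} \approx -3.7575$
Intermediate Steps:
$m{\left(z \right)} = z \left(-54 + 22 z\right)$ ($m{\left(z \right)} = \left(-54 + 22 z\right) z = z \left(-54 + 22 z\right)$)
$\frac{472070}{-126202 + m{\left(J{\left(10 \right)} \right)}} = \frac{472070}{-126202 + 2 \left(6 - 10\right) \left(-27 + 11 \left(6 - 10\right)\right)} = \frac{472070}{-126202 + 2 \left(-4\right) \left(-27 + 11 \left(-4\right)\right)} = \frac{472070}{-126202 + 2 \left(-4\right) \left(-27 - 44\right)} = \frac{472070}{-126202 + 2 \left(-4\right) \left(-71\right)} = \frac{472070}{-126202 + 568} = \frac{472070}{-125634} = 472070 \left(- \frac{1}{125634}\right) = - \frac{236035}{62817}$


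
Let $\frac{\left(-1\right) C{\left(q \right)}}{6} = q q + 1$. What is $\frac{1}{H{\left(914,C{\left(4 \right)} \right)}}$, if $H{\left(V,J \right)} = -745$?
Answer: $- \frac{1}{745} \approx -0.0013423$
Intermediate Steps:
$C{\left(q \right)} = -6 - 6 q^{2}$ ($C{\left(q \right)} = - 6 \left(q q + 1\right) = - 6 \left(q^{2} + 1\right) = - 6 \left(1 + q^{2}\right) = -6 - 6 q^{2}$)
$\frac{1}{H{\left(914,C{\left(4 \right)} \right)}} = \frac{1}{-745} = - \frac{1}{745}$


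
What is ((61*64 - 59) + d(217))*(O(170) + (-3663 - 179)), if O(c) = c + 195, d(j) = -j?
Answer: -12614556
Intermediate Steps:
O(c) = 195 + c
((61*64 - 59) + d(217))*(O(170) + (-3663 - 179)) = ((61*64 - 59) - 1*217)*((195 + 170) + (-3663 - 179)) = ((3904 - 59) - 217)*(365 - 3842) = (3845 - 217)*(-3477) = 3628*(-3477) = -12614556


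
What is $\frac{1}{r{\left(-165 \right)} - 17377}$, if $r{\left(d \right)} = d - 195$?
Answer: $- \frac{1}{17737} \approx -5.6379 \cdot 10^{-5}$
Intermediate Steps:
$r{\left(d \right)} = -195 + d$
$\frac{1}{r{\left(-165 \right)} - 17377} = \frac{1}{\left(-195 - 165\right) - 17377} = \frac{1}{-360 - 17377} = \frac{1}{-17737} = - \frac{1}{17737}$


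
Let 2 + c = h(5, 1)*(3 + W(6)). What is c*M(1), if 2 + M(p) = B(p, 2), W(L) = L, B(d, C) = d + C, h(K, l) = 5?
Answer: 43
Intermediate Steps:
B(d, C) = C + d
c = 43 (c = -2 + 5*(3 + 6) = -2 + 5*9 = -2 + 45 = 43)
M(p) = p (M(p) = -2 + (2 + p) = p)
c*M(1) = 43*1 = 43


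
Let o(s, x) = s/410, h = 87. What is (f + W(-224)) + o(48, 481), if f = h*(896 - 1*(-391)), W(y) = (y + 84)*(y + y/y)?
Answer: 29353769/205 ≈ 1.4319e+5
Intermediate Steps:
o(s, x) = s/410 (o(s, x) = s*(1/410) = s/410)
W(y) = (1 + y)*(84 + y) (W(y) = (84 + y)*(y + 1) = (84 + y)*(1 + y) = (1 + y)*(84 + y))
f = 111969 (f = 87*(896 - 1*(-391)) = 87*(896 + 391) = 87*1287 = 111969)
(f + W(-224)) + o(48, 481) = (111969 + (84 + (-224)² + 85*(-224))) + (1/410)*48 = (111969 + (84 + 50176 - 19040)) + 24/205 = (111969 + 31220) + 24/205 = 143189 + 24/205 = 29353769/205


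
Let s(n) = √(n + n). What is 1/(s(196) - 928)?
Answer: -116/107599 - 7*√2/430396 ≈ -0.0011011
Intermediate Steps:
s(n) = √2*√n (s(n) = √(2*n) = √2*√n)
1/(s(196) - 928) = 1/(√2*√196 - 928) = 1/(√2*14 - 928) = 1/(14*√2 - 928) = 1/(-928 + 14*√2)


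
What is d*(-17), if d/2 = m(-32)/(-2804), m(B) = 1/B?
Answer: -17/44864 ≈ -0.00037892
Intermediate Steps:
d = 1/44864 (d = 2*(1/(-32*(-2804))) = 2*(-1/32*(-1/2804)) = 2*(1/89728) = 1/44864 ≈ 2.2290e-5)
d*(-17) = (1/44864)*(-17) = -17/44864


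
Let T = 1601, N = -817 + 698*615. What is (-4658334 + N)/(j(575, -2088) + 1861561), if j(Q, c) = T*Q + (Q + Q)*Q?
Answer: -4229881/3443386 ≈ -1.2284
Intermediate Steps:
N = 428453 (N = -817 + 429270 = 428453)
j(Q, c) = 2*Q² + 1601*Q (j(Q, c) = 1601*Q + (Q + Q)*Q = 1601*Q + (2*Q)*Q = 1601*Q + 2*Q² = 2*Q² + 1601*Q)
(-4658334 + N)/(j(575, -2088) + 1861561) = (-4658334 + 428453)/(575*(1601 + 2*575) + 1861561) = -4229881/(575*(1601 + 1150) + 1861561) = -4229881/(575*2751 + 1861561) = -4229881/(1581825 + 1861561) = -4229881/3443386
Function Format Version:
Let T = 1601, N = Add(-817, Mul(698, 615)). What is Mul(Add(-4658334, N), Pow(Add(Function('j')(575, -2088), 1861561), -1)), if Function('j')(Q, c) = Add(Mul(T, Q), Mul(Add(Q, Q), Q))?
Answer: Rational(-4229881, 3443386) ≈ -1.2284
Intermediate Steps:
N = 428453 (N = Add(-817, 429270) = 428453)
Function('j')(Q, c) = Add(Mul(2, Pow(Q, 2)), Mul(1601, Q)) (Function('j')(Q, c) = Add(Mul(1601, Q), Mul(Add(Q, Q), Q)) = Add(Mul(1601, Q), Mul(Mul(2, Q), Q)) = Add(Mul(1601, Q), Mul(2, Pow(Q, 2))) = Add(Mul(2, Pow(Q, 2)), Mul(1601, Q)))
Mul(Add(-4658334, N), Pow(Add(Function('j')(575, -2088), 1861561), -1)) = Mul(Add(-4658334, 428453), Pow(Add(Mul(575, Add(1601, Mul(2, 575))), 1861561), -1)) = Mul(-4229881, Pow(Add(Mul(575, Add(1601, 1150)), 1861561), -1)) = Mul(-4229881, Pow(Add(Mul(575, 2751), 1861561), -1)) = Mul(-4229881, Pow(Add(1581825, 1861561), -1)) = Mul(-4229881, Pow(3443386, -1)) = Mul(-4229881, Rational(1, 3443386)) = Rational(-4229881, 3443386)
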